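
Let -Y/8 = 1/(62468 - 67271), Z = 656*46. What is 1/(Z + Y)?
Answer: 4803/144935336 ≈ 3.3139e-5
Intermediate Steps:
Z = 30176
Y = 8/4803 (Y = -8/(62468 - 67271) = -8/(-4803) = -8*(-1/4803) = 8/4803 ≈ 0.0016656)
1/(Z + Y) = 1/(30176 + 8/4803) = 1/(144935336/4803) = 4803/144935336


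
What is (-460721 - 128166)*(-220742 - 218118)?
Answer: 258438948820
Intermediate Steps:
(-460721 - 128166)*(-220742 - 218118) = -588887*(-438860) = 258438948820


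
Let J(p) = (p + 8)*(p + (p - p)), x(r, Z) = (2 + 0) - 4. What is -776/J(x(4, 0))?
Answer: 194/3 ≈ 64.667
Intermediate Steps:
x(r, Z) = -2 (x(r, Z) = 2 - 4 = -2)
J(p) = p*(8 + p) (J(p) = (8 + p)*(p + 0) = (8 + p)*p = p*(8 + p))
-776/J(x(4, 0)) = -776*(-1/(2*(8 - 2))) = -776/((-2*6)) = -776/(-12) = -776*(-1/12) = 194/3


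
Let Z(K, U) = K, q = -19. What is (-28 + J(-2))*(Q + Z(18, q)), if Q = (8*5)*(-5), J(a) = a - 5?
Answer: 6370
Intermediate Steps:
J(a) = -5 + a
Q = -200 (Q = 40*(-5) = -200)
(-28 + J(-2))*(Q + Z(18, q)) = (-28 + (-5 - 2))*(-200 + 18) = (-28 - 7)*(-182) = -35*(-182) = 6370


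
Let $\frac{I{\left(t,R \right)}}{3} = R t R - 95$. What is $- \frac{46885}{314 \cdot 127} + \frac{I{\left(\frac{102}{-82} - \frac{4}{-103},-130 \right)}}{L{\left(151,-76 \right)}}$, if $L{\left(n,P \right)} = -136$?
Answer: $\frac{5155041248705}{11451525992} \approx 450.16$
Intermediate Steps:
$I{\left(t,R \right)} = -285 + 3 t R^{2}$ ($I{\left(t,R \right)} = 3 \left(R t R - 95\right) = 3 \left(t R^{2} - 95\right) = 3 \left(-95 + t R^{2}\right) = -285 + 3 t R^{2}$)
$- \frac{46885}{314 \cdot 127} + \frac{I{\left(\frac{102}{-82} - \frac{4}{-103},-130 \right)}}{L{\left(151,-76 \right)}} = - \frac{46885}{314 \cdot 127} + \frac{-285 + 3 \left(\frac{102}{-82} - \frac{4}{-103}\right) \left(-130\right)^{2}}{-136} = - \frac{46885}{39878} + \left(-285 + 3 \left(102 \left(- \frac{1}{82}\right) - - \frac{4}{103}\right) 16900\right) \left(- \frac{1}{136}\right) = \left(-46885\right) \frac{1}{39878} + \left(-285 + 3 \left(- \frac{51}{41} + \frac{4}{103}\right) 16900\right) \left(- \frac{1}{136}\right) = - \frac{46885}{39878} + \left(-285 + 3 \left(- \frac{5089}{4223}\right) 16900\right) \left(- \frac{1}{136}\right) = - \frac{46885}{39878} + \left(-285 - \frac{258012300}{4223}\right) \left(- \frac{1}{136}\right) = - \frac{46885}{39878} - - \frac{259215855}{574328} = - \frac{46885}{39878} + \frac{259215855}{574328} = \frac{5155041248705}{11451525992}$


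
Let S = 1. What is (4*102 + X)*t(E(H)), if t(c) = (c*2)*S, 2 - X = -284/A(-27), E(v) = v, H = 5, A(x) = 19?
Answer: 80740/19 ≈ 4249.5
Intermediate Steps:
X = 322/19 (X = 2 - (-284)/19 = 2 - 1*(-284/19) = 2 + 284/19 = 322/19 ≈ 16.947)
t(c) = 2*c (t(c) = (c*2)*1 = (2*c)*1 = 2*c)
(4*102 + X)*t(E(H)) = (4*102 + 322/19)*(2*5) = (408 + 322/19)*10 = (8074/19)*10 = 80740/19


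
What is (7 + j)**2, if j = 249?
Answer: 65536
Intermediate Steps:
(7 + j)**2 = (7 + 249)**2 = 256**2 = 65536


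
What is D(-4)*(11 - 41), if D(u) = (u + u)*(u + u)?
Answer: -1920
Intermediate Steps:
D(u) = 4*u² (D(u) = (2*u)*(2*u) = 4*u²)
D(-4)*(11 - 41) = (4*(-4)²)*(11 - 41) = (4*16)*(-30) = 64*(-30) = -1920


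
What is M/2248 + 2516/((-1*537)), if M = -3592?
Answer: -948109/150897 ≈ -6.2831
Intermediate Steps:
M/2248 + 2516/((-1*537)) = -3592/2248 + 2516/((-1*537)) = -3592*1/2248 + 2516/(-537) = -449/281 + 2516*(-1/537) = -449/281 - 2516/537 = -948109/150897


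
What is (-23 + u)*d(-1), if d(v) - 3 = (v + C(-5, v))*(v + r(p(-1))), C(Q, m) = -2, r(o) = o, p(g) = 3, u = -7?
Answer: 90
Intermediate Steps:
d(v) = 3 + (-2 + v)*(3 + v) (d(v) = 3 + (v - 2)*(v + 3) = 3 + (-2 + v)*(3 + v))
(-23 + u)*d(-1) = (-23 - 7)*(-3 - 1 + (-1)**2) = -30*(-3 - 1 + 1) = -30*(-3) = 90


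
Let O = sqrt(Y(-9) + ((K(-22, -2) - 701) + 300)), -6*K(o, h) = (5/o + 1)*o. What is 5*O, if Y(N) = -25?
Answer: 5*I*sqrt(15234)/6 ≈ 102.86*I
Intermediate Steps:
K(o, h) = -o*(1 + 5/o)/6 (K(o, h) = -(5/o + 1)*o/6 = -(1 + 5/o)*o/6 = -o*(1 + 5/o)/6)
O = I*sqrt(15234)/6 (O = sqrt(-25 + (((-5/6 - 1/6*(-22)) - 701) + 300)) = sqrt(-25 + (((-5/6 + 11/3) - 701) + 300)) = sqrt(-25 + ((17/6 - 701) + 300)) = sqrt(-25 + (-4189/6 + 300)) = sqrt(-25 - 2389/6) = sqrt(-2539/6) = I*sqrt(15234)/6 ≈ 20.571*I)
5*O = 5*(I*sqrt(15234)/6) = 5*I*sqrt(15234)/6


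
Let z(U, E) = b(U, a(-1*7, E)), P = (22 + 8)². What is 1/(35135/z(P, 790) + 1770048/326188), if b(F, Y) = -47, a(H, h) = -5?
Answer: -3832709/2844355781 ≈ -0.0013475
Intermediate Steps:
P = 900 (P = 30² = 900)
z(U, E) = -47
1/(35135/z(P, 790) + 1770048/326188) = 1/(35135/(-47) + 1770048/326188) = 1/(35135*(-1/47) + 1770048*(1/326188)) = 1/(-35135/47 + 442512/81547) = 1/(-2844355781/3832709) = -3832709/2844355781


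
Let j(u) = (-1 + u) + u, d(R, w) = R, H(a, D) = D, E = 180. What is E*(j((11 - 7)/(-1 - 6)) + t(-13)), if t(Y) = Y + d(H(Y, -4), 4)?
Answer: -24120/7 ≈ -3445.7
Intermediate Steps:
j(u) = -1 + 2*u
t(Y) = -4 + Y (t(Y) = Y - 4 = -4 + Y)
E*(j((11 - 7)/(-1 - 6)) + t(-13)) = 180*((-1 + 2*((11 - 7)/(-1 - 6))) + (-4 - 13)) = 180*((-1 + 2*(4/(-7))) - 17) = 180*((-1 + 2*(4*(-⅐))) - 17) = 180*((-1 + 2*(-4/7)) - 17) = 180*((-1 - 8/7) - 17) = 180*(-15/7 - 17) = 180*(-134/7) = -24120/7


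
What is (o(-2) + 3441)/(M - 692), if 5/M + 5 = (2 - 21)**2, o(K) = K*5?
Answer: -1221436/246347 ≈ -4.9582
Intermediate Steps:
o(K) = 5*K
M = 5/356 (M = 5/(-5 + (2 - 21)**2) = 5/(-5 + (-19)**2) = 5/(-5 + 361) = 5/356 ≈ 0.014045)
(o(-2) + 3441)/(M - 692) = (5*(-2) + 3441)/(5/356 - 692) = (-10 + 3441)/(-246347/356) = 3431*(-356/246347) = -1221436/246347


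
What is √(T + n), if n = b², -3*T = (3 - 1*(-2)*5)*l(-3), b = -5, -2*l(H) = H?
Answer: √74/2 ≈ 4.3012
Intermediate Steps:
l(H) = -H/2
T = -13/2 (T = -(3 - 1*(-2)*5)*(-½*(-3))/3 = -(3 + 2*5)*3/(3*2) = -(3 + 10)*3/(3*2) = -13*3/(3*2) = -⅓*39/2 = -13/2 ≈ -6.5000)
n = 25 (n = (-5)² = 25)
√(T + n) = √(-13/2 + 25) = √(37/2) = √74/2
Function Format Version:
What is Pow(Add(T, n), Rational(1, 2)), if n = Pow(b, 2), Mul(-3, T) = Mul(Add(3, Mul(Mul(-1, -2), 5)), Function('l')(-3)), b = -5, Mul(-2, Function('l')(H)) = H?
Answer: Mul(Rational(1, 2), Pow(74, Rational(1, 2))) ≈ 4.3012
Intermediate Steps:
Function('l')(H) = Mul(Rational(-1, 2), H)
T = Rational(-13, 2) (T = Mul(Rational(-1, 3), Mul(Add(3, Mul(Mul(-1, -2), 5)), Mul(Rational(-1, 2), -3))) = Mul(Rational(-1, 3), Mul(Add(3, Mul(2, 5)), Rational(3, 2))) = Mul(Rational(-1, 3), Mul(Add(3, 10), Rational(3, 2))) = Mul(Rational(-1, 3), Mul(13, Rational(3, 2))) = Mul(Rational(-1, 3), Rational(39, 2)) = Rational(-13, 2) ≈ -6.5000)
n = 25 (n = Pow(-5, 2) = 25)
Pow(Add(T, n), Rational(1, 2)) = Pow(Add(Rational(-13, 2), 25), Rational(1, 2)) = Pow(Rational(37, 2), Rational(1, 2)) = Mul(Rational(1, 2), Pow(74, Rational(1, 2)))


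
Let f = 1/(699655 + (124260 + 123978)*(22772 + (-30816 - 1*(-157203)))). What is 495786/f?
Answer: 18357781309371642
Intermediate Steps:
f = 1/37027631497 (f = 1/(699655 + 248238*(22772 + (-30816 + 157203))) = 1/(699655 + 248238*(22772 + 126387)) = 1/(699655 + 248238*149159) = 1/(699655 + 37026931842) = 1/37027631497 ≈ 2.7007e-11)
495786/f = 495786/(1/37027631497) = 495786*37027631497 = 18357781309371642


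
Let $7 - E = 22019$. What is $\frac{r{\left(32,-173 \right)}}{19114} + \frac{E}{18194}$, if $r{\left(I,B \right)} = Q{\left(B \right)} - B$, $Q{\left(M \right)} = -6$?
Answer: $- \frac{208849485}{173880058} \approx -1.2011$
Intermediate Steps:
$E = -22012$ ($E = 7 - 22019 = -22012$)
$r{\left(I,B \right)} = -6 - B$
$\frac{r{\left(32,-173 \right)}}{19114} + \frac{E}{18194} = \frac{-6 - -173}{19114} - \frac{22012}{18194} = \left(-6 + 173\right) \frac{1}{19114} - \frac{11006}{9097} = 167 \cdot \frac{1}{19114} - \frac{11006}{9097} = \frac{167}{19114} - \frac{11006}{9097} = - \frac{208849485}{173880058}$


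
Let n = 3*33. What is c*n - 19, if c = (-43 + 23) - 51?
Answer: -7048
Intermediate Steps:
n = 99
c = -71 (c = -20 - 51 = -71)
c*n - 19 = -71*99 - 19 = -7029 - 19 = -7048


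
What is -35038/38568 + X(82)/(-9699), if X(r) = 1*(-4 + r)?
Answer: -57140311/62345172 ≈ -0.91652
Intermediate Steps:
X(r) = -4 + r
-35038/38568 + X(82)/(-9699) = -35038/38568 + (-4 + 82)/(-9699) = -35038*1/38568 + 78*(-1/9699) = -17519/19284 - 26/3233 = -57140311/62345172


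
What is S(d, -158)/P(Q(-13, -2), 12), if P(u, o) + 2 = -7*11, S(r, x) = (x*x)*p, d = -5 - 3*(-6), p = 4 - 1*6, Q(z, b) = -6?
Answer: 632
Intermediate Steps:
p = -2 (p = 4 - 6 = -2)
d = 13 (d = -5 + 18 = 13)
S(r, x) = -2*x² (S(r, x) = (x*x)*(-2) = x²*(-2) = -2*x²)
P(u, o) = -79 (P(u, o) = -2 - 7*11 = -2 - 77 = -79)
S(d, -158)/P(Q(-13, -2), 12) = -2*(-158)²/(-79) = -2*24964*(-1/79) = -49928*(-1/79) = 632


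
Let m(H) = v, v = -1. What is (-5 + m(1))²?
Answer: 36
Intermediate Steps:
m(H) = -1
(-5 + m(1))² = (-5 - 1)² = (-6)² = 36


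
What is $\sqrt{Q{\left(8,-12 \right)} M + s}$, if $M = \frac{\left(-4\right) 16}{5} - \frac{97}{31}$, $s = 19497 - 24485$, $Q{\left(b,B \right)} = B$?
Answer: $\frac{2 i \sqrt{28811090}}{155} \approx 69.259 i$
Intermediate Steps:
$s = -4988$ ($s = 19497 - 24485 = -4988$)
$M = - \frac{2469}{155}$ ($M = \left(-64\right) \frac{1}{5} - \frac{97}{31} = - \frac{64}{5} - \frac{97}{31} = - \frac{2469}{155} \approx -15.929$)
$\sqrt{Q{\left(8,-12 \right)} M + s} = \sqrt{\left(-12\right) \left(- \frac{2469}{155}\right) - 4988} = \sqrt{\frac{29628}{155} - 4988} = \sqrt{- \frac{743512}{155}} = \frac{2 i \sqrt{28811090}}{155}$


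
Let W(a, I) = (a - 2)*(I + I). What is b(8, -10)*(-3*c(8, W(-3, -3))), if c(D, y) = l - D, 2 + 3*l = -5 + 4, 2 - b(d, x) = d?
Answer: -162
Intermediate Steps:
b(d, x) = 2 - d
W(a, I) = 2*I*(-2 + a) (W(a, I) = (-2 + a)*(2*I) = 2*I*(-2 + a))
l = -1 (l = -2/3 + (-5 + 4)/3 = -2/3 + (1/3)*(-1) = -2/3 - 1/3 = -1)
c(D, y) = -1 - D
b(8, -10)*(-3*c(8, W(-3, -3))) = (2 - 1*8)*(-3*(-1 - 1*8)) = (2 - 8)*(-3*(-1 - 8)) = -(-18)*(-9) = -6*27 = -162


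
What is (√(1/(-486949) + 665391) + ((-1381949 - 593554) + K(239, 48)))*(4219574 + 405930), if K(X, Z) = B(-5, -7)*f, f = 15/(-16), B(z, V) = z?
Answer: -9137675346462 + 4625504*√157777067176661042/486949 ≈ -9.1339e+12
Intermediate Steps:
f = -15/16 (f = 15*(-1/16) = -15/16 ≈ -0.93750)
K(X, Z) = 75/16 (K(X, Z) = -5*(-15/16) = 75/16)
(√(1/(-486949) + 665391) + ((-1381949 - 593554) + K(239, 48)))*(4219574 + 405930) = (√(1/(-486949) + 665391) + ((-1381949 - 593554) + 75/16))*(4219574 + 405930) = (√(-1/486949 + 665391) + (-1975503 + 75/16))*4625504 = (√(324011482058/486949) - 31607973/16)*4625504 = (√157777067176661042/486949 - 31607973/16)*4625504 = (-31607973/16 + √157777067176661042/486949)*4625504 = -9137675346462 + 4625504*√157777067176661042/486949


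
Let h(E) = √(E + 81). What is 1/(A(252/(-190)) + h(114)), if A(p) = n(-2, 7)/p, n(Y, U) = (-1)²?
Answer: 2394/617359 + 15876*√195/3086795 ≈ 0.075699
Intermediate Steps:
n(Y, U) = 1
h(E) = √(81 + E)
A(p) = 1/p
1/(A(252/(-190)) + h(114)) = 1/(1/(252/(-190)) + √(81 + 114)) = 1/(1/(252*(-1/190)) + √195) = 1/(1/(-126/95) + √195) = 1/(-95/126 + √195)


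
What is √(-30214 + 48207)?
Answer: √17993 ≈ 134.14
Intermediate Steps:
√(-30214 + 48207) = √17993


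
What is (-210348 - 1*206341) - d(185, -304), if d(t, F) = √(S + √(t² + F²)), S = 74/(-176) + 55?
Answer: -416689 - √(105666 + 1936*√126641)/44 ≈ -4.1671e+5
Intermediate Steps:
S = 4803/88 (S = 74*(-1/176) + 55 = -37/88 + 55 = 4803/88 ≈ 54.580)
d(t, F) = √(4803/88 + √(F² + t²)) (d(t, F) = √(4803/88 + √(t² + F²)) = √(4803/88 + √(F² + t²)))
(-210348 - 1*206341) - d(185, -304) = (-210348 - 1*206341) - √(105666 + 1936*√((-304)² + 185²))/44 = (-210348 - 206341) - √(105666 + 1936*√(92416 + 34225))/44 = -416689 - √(105666 + 1936*√126641)/44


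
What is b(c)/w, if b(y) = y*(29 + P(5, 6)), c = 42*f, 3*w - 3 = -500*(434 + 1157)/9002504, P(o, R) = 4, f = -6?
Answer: -56148617448/6553003 ≈ -8568.4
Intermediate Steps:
w = 6553003/6751878 (w = 1 + (-500*(434 + 1157)/9002504)/3 = 1 + (-500*1591*(1/9002504))/3 = 1 + (-795500*1/9002504)/3 = 1 + (1/3)*(-198875/2250626) = 1 - 198875/6751878 = 6553003/6751878 ≈ 0.97054)
c = -252 (c = 42*(-6) = -252)
b(y) = 33*y (b(y) = y*(29 + 4) = y*33 = 33*y)
b(c)/w = (33*(-252))/(6553003/6751878) = -8316*6751878/6553003 = -56148617448/6553003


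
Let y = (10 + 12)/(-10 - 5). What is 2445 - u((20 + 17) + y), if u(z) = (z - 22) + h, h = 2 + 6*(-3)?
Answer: 36712/15 ≈ 2447.5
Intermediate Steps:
y = -22/15 (y = 22/(-15) = 22*(-1/15) = -22/15 ≈ -1.4667)
h = -16 (h = 2 - 18 = -16)
u(z) = -38 + z (u(z) = (z - 22) - 16 = (-22 + z) - 16 = -38 + z)
2445 - u((20 + 17) + y) = 2445 - (-38 + ((20 + 17) - 22/15)) = 2445 - (-38 + (37 - 22/15)) = 2445 - (-38 + 533/15) = 2445 - 1*(-37/15) = 2445 + 37/15 = 36712/15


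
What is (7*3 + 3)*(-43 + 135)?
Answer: 2208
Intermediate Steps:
(7*3 + 3)*(-43 + 135) = (21 + 3)*92 = 24*92 = 2208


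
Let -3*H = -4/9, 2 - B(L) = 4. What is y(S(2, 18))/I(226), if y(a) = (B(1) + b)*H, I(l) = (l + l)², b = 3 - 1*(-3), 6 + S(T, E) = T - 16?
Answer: 1/344763 ≈ 2.9005e-6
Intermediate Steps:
B(L) = -2 (B(L) = 2 - 1*4 = 2 - 4 = -2)
S(T, E) = -22 + T (S(T, E) = -6 + (T - 16) = -6 + (-16 + T) = -22 + T)
b = 6 (b = 3 + 3 = 6)
H = 4/27 (H = -(-4)/(3*9) = -⅓*(-4/9) = 4/27 ≈ 0.14815)
I(l) = 4*l² (I(l) = (2*l)² = 4*l²)
y(a) = 16/27 (y(a) = (-2 + 6)*(4/27) = 4*(4/27) = 16/27)
y(S(2, 18))/I(226) = 16/(27*((4*226²))) = 16/(27*((4*51076))) = (16/27)/204304 = (16/27)*(1/204304) = 1/344763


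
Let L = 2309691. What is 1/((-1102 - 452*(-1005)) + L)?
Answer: 1/2762849 ≈ 3.6195e-7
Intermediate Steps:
1/((-1102 - 452*(-1005)) + L) = 1/((-1102 - 452*(-1005)) + 2309691) = 1/((-1102 + 454260) + 2309691) = 1/(453158 + 2309691) = 1/2762849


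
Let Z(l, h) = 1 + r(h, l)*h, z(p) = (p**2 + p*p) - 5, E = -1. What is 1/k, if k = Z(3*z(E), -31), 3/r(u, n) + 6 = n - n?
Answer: 2/33 ≈ 0.060606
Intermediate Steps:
z(p) = -5 + 2*p**2 (z(p) = (p**2 + p**2) - 5 = 2*p**2 - 5 = -5 + 2*p**2)
r(u, n) = -1/2 (r(u, n) = 3/(-6 + (n - n)) = 3/(-6 + 0) = 3/(-6) = 3*(-1/6) = -1/2)
Z(l, h) = 1 - h/2
k = 33/2 (k = 1 - 1/2*(-31) = 1 + 31/2 = 33/2 ≈ 16.500)
1/k = 1/(33/2) = 2/33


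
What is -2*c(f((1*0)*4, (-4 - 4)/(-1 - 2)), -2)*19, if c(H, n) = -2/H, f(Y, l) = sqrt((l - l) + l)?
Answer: 19*sqrt(6) ≈ 46.540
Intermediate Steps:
f(Y, l) = sqrt(l) (f(Y, l) = sqrt(0 + l) = sqrt(l))
-2*c(f((1*0)*4, (-4 - 4)/(-1 - 2)), -2)*19 = -(-4)/(sqrt((-4 - 4)/(-1 - 2)))*19 = -(-4)/(sqrt(-8/(-3)))*19 = -(-4)/(sqrt(-8*(-1/3)))*19 = -(-4)/(sqrt(8/3))*19 = -(-4)/(2*sqrt(6)/3)*19 = -(-4)*sqrt(6)/4*19 = -(-1)*sqrt(6)*19 = sqrt(6)*19 = 19*sqrt(6)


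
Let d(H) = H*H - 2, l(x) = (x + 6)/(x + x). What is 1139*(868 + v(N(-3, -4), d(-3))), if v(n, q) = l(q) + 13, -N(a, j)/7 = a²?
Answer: 14063233/14 ≈ 1.0045e+6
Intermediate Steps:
N(a, j) = -7*a²
l(x) = (6 + x)/(2*x) (l(x) = (6 + x)/((2*x)) = (6 + x)*(1/(2*x)) = (6 + x)/(2*x))
d(H) = -2 + H² (d(H) = H² - 2 = -2 + H²)
v(n, q) = 13 + (6 + q)/(2*q) (v(n, q) = (6 + q)/(2*q) + 13 = 13 + (6 + q)/(2*q))
1139*(868 + v(N(-3, -4), d(-3))) = 1139*(868 + (27/2 + 3/(-2 + (-3)²))) = 1139*(868 + (27/2 + 3/(-2 + 9))) = 1139*(868 + (27/2 + 3/7)) = 1139*(868 + 195/14) = 1139*(12347/14) = 14063233/14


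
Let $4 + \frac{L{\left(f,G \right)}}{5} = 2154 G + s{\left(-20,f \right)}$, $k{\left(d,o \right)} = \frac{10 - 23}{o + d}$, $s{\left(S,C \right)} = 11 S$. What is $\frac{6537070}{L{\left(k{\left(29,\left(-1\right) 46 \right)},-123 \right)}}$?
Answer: $- \frac{653707}{132583} \approx -4.9305$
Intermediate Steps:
$k{\left(d,o \right)} = - \frac{13}{d + o}$
$L{\left(f,G \right)} = -1120 + 10770 G$ ($L{\left(f,G \right)} = -20 + 5 \left(2154 G + 11 \left(-20\right)\right) = -20 + 5 \left(2154 G - 220\right) = -20 + 5 \left(-220 + 2154 G\right) = -20 + \left(-1100 + 10770 G\right) = -1120 + 10770 G$)
$\frac{6537070}{L{\left(k{\left(29,\left(-1\right) 46 \right)},-123 \right)}} = \frac{6537070}{-1120 + 10770 \left(-123\right)} = \frac{6537070}{-1120 - 1324710} = \frac{6537070}{-1325830} = 6537070 \left(- \frac{1}{1325830}\right) = - \frac{653707}{132583}$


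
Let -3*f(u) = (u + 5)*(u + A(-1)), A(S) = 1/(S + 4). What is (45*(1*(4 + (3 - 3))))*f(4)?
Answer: -2340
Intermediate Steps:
A(S) = 1/(4 + S)
f(u) = -(5 + u)*(⅓ + u)/3 (f(u) = -(u + 5)*(u + 1/(4 - 1))/3 = -(5 + u)*(u + 1/3)/3 = -(5 + u)*(u + ⅓)/3 = -(5 + u)*(⅓ + u)/3)
(45*(1*(4 + (3 - 3))))*f(4) = (45*(1*(4 + (3 - 3))))*(-5/9 - 16/9*4 - ⅓*4²) = (45*(1*(4 + 0)))*(-5/9 - 64/9 - ⅓*16) = (45*(1*4))*(-5/9 - 64/9 - 16/3) = (45*4)*(-13) = 180*(-13) = -2340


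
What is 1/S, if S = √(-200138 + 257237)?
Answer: √57099/57099 ≈ 0.0041849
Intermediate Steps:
S = √57099 ≈ 238.95
1/S = 1/(√57099) = √57099/57099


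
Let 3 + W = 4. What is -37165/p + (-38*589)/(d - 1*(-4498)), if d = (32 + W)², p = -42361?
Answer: -740483047/236670907 ≈ -3.1287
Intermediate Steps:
W = 1 (W = -3 + 4 = 1)
d = 1089 (d = (32 + 1)² = 33² = 1089)
-37165/p + (-38*589)/(d - 1*(-4498)) = -37165/(-42361) + (-38*589)/(1089 - 1*(-4498)) = -37165*(-1/42361) - 22382/(1089 + 4498) = 37165/42361 - 22382/5587 = -740483047/236670907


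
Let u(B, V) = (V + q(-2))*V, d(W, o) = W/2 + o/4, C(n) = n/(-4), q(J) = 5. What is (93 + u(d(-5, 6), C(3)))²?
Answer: 2064969/256 ≈ 8066.3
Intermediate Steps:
C(n) = -n/4 (C(n) = n*(-¼) = -n/4)
d(W, o) = W/2 + o/4 (d(W, o) = W*(½) + o*(¼) = W/2 + o/4)
u(B, V) = V*(5 + V) (u(B, V) = (V + 5)*V = (5 + V)*V = V*(5 + V))
(93 + u(d(-5, 6), C(3)))² = (93 + (-¼*3)*(5 - ¼*3))² = (93 - 3*(5 - ¾)/4)² = (93 - ¾*17/4)² = (93 - 51/16)² = (1437/16)² = 2064969/256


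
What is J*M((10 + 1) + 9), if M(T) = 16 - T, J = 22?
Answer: -88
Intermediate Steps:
J*M((10 + 1) + 9) = 22*(16 - ((10 + 1) + 9)) = 22*(16 - (11 + 9)) = 22*(16 - 1*20) = 22*(16 - 20) = 22*(-4) = -88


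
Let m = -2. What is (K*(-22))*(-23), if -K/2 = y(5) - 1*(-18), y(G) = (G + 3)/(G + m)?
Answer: -62744/3 ≈ -20915.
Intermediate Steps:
y(G) = (3 + G)/(-2 + G) (y(G) = (G + 3)/(G - 2) = (3 + G)/(-2 + G))
K = -124/3 (K = -2*((3 + 5)/(-2 + 5) - 1*(-18)) = -2*(8/3 + 18) = -2*62/3 = -124/3 ≈ -41.333)
(K*(-22))*(-23) = -124/3*(-22)*(-23) = (2728/3)*(-23) = -62744/3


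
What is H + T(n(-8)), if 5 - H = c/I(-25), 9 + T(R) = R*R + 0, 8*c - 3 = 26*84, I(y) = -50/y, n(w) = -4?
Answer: -1995/16 ≈ -124.69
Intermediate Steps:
c = 2187/8 (c = 3/8 + (26*84)/8 = 3/8 + (⅛)*2184 = 3/8 + 273 = 2187/8 ≈ 273.38)
T(R) = -9 + R² (T(R) = -9 + (R*R + 0) = -9 + (R² + 0) = -9 + R²)
H = -2107/16 (H = 5 - 2187/(8*((-50/(-25)))) = 5 - 2187/(8*((-50*(-1/25)))) = 5 - 2187/(8*2) = 5 - 1*2187/16 = 5 - 2187/16 = -2107/16 ≈ -131.69)
H + T(n(-8)) = -2107/16 + (-9 + (-4)²) = -2107/16 + (-9 + 16) = -2107/16 + 7 = -1995/16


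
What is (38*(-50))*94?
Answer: -178600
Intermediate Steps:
(38*(-50))*94 = -1900*94 = -178600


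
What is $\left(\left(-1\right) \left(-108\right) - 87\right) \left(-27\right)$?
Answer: $-567$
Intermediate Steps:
$\left(\left(-1\right) \left(-108\right) - 87\right) \left(-27\right) = \left(108 - 87\right) \left(-27\right) = 21 \left(-27\right) = -567$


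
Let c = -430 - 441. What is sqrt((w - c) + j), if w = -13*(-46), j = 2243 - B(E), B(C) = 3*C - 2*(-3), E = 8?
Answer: sqrt(3682) ≈ 60.680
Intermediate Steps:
B(C) = 6 + 3*C (B(C) = 3*C + 6 = 6 + 3*C)
j = 2213 (j = 2243 - (6 + 3*8) = 2243 - (6 + 24) = 2243 - 1*30 = 2243 - 30 = 2213)
w = 598
c = -871
sqrt((w - c) + j) = sqrt((598 - 1*(-871)) + 2213) = sqrt((598 + 871) + 2213) = sqrt(1469 + 2213) = sqrt(3682)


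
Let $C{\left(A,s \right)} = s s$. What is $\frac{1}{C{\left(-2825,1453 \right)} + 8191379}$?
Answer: $\frac{1}{10302588} \approx 9.7063 \cdot 10^{-8}$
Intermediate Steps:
$C{\left(A,s \right)} = s^{2}$
$\frac{1}{C{\left(-2825,1453 \right)} + 8191379} = \frac{1}{1453^{2} + 8191379} = \frac{1}{2111209 + 8191379} = \frac{1}{10302588}$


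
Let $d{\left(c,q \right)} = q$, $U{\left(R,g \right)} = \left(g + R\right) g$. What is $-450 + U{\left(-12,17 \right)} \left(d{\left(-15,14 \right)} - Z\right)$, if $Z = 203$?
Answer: $-16515$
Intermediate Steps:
$U{\left(R,g \right)} = g \left(R + g\right)$ ($U{\left(R,g \right)} = \left(R + g\right) g = g \left(R + g\right)$)
$-450 + U{\left(-12,17 \right)} \left(d{\left(-15,14 \right)} - Z\right) = -450 + 17 \left(-12 + 17\right) \left(14 - 203\right) = -450 + 17 \cdot 5 \left(14 - 203\right) = -450 + 85 \left(-189\right) = -450 - 16065 = -16515$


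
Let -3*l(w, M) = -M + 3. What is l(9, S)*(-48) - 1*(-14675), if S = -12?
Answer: 14915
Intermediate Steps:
l(w, M) = -1 + M/3 (l(w, M) = -(-M + 3)/3 = -(3 - M)/3 = -1 + M/3)
l(9, S)*(-48) - 1*(-14675) = (-1 + (⅓)*(-12))*(-48) - 1*(-14675) = (-1 - 4)*(-48) + 14675 = -5*(-48) + 14675 = 240 + 14675 = 14915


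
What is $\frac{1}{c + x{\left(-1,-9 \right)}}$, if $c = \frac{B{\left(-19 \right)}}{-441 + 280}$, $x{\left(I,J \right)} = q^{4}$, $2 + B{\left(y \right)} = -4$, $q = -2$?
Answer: $\frac{161}{2582} \approx 0.062355$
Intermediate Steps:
$B{\left(y \right)} = -6$ ($B{\left(y \right)} = -2 - 4 = -6$)
$x{\left(I,J \right)} = 16$ ($x{\left(I,J \right)} = \left(-2\right)^{4} = 16$)
$c = \frac{6}{161}$ ($c = - \frac{6}{-441 + 280} = - \frac{6}{-161} = \left(-6\right) \left(- \frac{1}{161}\right) = \frac{6}{161} \approx 0.037267$)
$\frac{1}{c + x{\left(-1,-9 \right)}} = \frac{1}{\frac{6}{161} + 16} = \frac{1}{\frac{2582}{161}} = \frac{161}{2582}$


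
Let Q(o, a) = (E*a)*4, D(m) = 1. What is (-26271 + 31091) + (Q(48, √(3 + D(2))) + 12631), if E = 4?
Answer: 17483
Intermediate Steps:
Q(o, a) = 16*a (Q(o, a) = (4*a)*4 = 16*a)
(-26271 + 31091) + (Q(48, √(3 + D(2))) + 12631) = (-26271 + 31091) + (16*√(3 + 1) + 12631) = 4820 + (16*√4 + 12631) = 4820 + (16*2 + 12631) = 4820 + (32 + 12631) = 4820 + 12663 = 17483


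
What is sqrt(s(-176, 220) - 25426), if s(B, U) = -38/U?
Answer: I*sqrt(307656690)/110 ≈ 159.46*I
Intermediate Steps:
sqrt(s(-176, 220) - 25426) = sqrt(-38/220 - 25426) = sqrt(-38*1/220 - 25426) = sqrt(-19/110 - 25426) = sqrt(-2796879/110) = I*sqrt(307656690)/110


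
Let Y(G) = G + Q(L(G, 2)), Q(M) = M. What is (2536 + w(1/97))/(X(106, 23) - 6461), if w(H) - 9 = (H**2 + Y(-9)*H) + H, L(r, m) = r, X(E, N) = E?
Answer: -23944257/59794195 ≈ -0.40044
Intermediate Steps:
Y(G) = 2*G (Y(G) = G + G = 2*G)
w(H) = 9 + H**2 - 17*H (w(H) = 9 + ((H**2 + (2*(-9))*H) + H) = 9 + ((H**2 - 18*H) + H) = 9 + (H**2 - 17*H) = 9 + H**2 - 17*H)
(2536 + w(1/97))/(X(106, 23) - 6461) = (2536 + (9 + (1/97)**2 - 17/97))/(106 - 6461) = (2536 + (9 + (1/97)**2 - 17*1/97))/(-6355) = (2536 + (9 + 1/9409 - 17/97))*(-1/6355) = (2536 + 83033/9409)*(-1/6355) = (23944257/9409)*(-1/6355) = -23944257/59794195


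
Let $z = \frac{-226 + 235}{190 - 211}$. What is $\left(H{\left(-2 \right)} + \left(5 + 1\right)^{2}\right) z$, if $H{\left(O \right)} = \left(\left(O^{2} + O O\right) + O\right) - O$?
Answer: $- \frac{132}{7} \approx -18.857$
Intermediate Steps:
$H{\left(O \right)} = 2 O^{2}$ ($H{\left(O \right)} = \left(\left(O^{2} + O^{2}\right) + O\right) - O = \left(2 O^{2} + O\right) - O = \left(O + 2 O^{2}\right) - O = 2 O^{2}$)
$z = - \frac{3}{7}$ ($z = \frac{9}{-21} = 9 \left(- \frac{1}{21}\right) = - \frac{3}{7} \approx -0.42857$)
$\left(H{\left(-2 \right)} + \left(5 + 1\right)^{2}\right) z = \left(2 \left(-2\right)^{2} + \left(5 + 1\right)^{2}\right) \left(- \frac{3}{7}\right) = \left(2 \cdot 4 + 6^{2}\right) \left(- \frac{3}{7}\right) = \left(8 + 36\right) \left(- \frac{3}{7}\right) = 44 \left(- \frac{3}{7}\right) = - \frac{132}{7}$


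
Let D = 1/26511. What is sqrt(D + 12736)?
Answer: sqrt(8951282655567)/26511 ≈ 112.85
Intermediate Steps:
D = 1/26511 ≈ 3.7720e-5
sqrt(D + 12736) = sqrt(1/26511 + 12736) = sqrt(337644097/26511) = sqrt(8951282655567)/26511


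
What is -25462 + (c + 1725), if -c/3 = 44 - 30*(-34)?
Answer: -26929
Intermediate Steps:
c = -3192 (c = -3*(44 - 30*(-34)) = -3*(44 + 1020) = -3*1064 = -3192)
-25462 + (c + 1725) = -25462 + (-3192 + 1725) = -25462 - 1467 = -26929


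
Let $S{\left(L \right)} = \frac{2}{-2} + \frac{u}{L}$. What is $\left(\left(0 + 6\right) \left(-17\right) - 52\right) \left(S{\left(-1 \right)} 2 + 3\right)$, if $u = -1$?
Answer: $-462$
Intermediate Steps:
$S{\left(L \right)} = -1 - \frac{1}{L}$ ($S{\left(L \right)} = \frac{2}{-2} - \frac{1}{L} = 2 \left(- \frac{1}{2}\right) - \frac{1}{L} = -1 - \frac{1}{L}$)
$\left(\left(0 + 6\right) \left(-17\right) - 52\right) \left(S{\left(-1 \right)} 2 + 3\right) = \left(\left(0 + 6\right) \left(-17\right) - 52\right) \left(\frac{-1 - -1}{-1} \cdot 2 + 3\right) = \left(6 \left(-17\right) - 52\right) \left(- (-1 + 1) 2 + 3\right) = \left(-102 - 52\right) \left(\left(-1\right) 0 \cdot 2 + 3\right) = - 154 \left(0 \cdot 2 + 3\right) = - 154 \left(0 + 3\right) = \left(-154\right) 3 = -462$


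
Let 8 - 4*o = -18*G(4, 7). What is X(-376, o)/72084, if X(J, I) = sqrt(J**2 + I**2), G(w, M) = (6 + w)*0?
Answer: sqrt(35345)/36042 ≈ 0.0052162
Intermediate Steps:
G(w, M) = 0
o = 2 (o = 2 - (-9)*0/2 = 2 - 1/4*0 = 2 + 0 = 2)
X(J, I) = sqrt(I**2 + J**2)
X(-376, o)/72084 = sqrt(2**2 + (-376)**2)/72084 = sqrt(4 + 141376)*(1/72084) = sqrt(141380)*(1/72084) = (2*sqrt(35345))*(1/72084) = sqrt(35345)/36042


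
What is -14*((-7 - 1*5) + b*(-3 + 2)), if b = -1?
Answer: 154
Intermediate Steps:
-14*((-7 - 1*5) + b*(-3 + 2)) = -14*((-7 - 1*5) - (-3 + 2)) = -14*((-7 - 5) - 1*(-1)) = -14*(-12 + 1) = -14*(-11) = 154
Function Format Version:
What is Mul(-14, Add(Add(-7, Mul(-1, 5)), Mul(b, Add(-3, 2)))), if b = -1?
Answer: 154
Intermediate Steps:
Mul(-14, Add(Add(-7, Mul(-1, 5)), Mul(b, Add(-3, 2)))) = Mul(-14, Add(Add(-7, Mul(-1, 5)), Mul(-1, Add(-3, 2)))) = Mul(-14, Add(Add(-7, -5), Mul(-1, -1))) = Mul(-14, Add(-12, 1)) = Mul(-14, -11) = 154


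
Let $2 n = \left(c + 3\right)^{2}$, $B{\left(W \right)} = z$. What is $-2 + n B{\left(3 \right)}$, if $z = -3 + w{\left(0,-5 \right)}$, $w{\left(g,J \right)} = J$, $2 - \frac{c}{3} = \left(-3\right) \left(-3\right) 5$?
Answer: $-63506$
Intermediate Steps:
$c = -129$ ($c = 6 - 3 \left(-3\right) \left(-3\right) 5 = 6 - 3 \cdot 9 \cdot 5 = 6 - 135 = -129$)
$z = -8$ ($z = -3 - 5 = -8$)
$B{\left(W \right)} = -8$
$n = 7938$ ($n = \frac{\left(-129 + 3\right)^{2}}{2} = \frac{\left(-126\right)^{2}}{2} = \frac{1}{2} \cdot 15876 = 7938$)
$-2 + n B{\left(3 \right)} = -2 + 7938 \left(-8\right) = -2 - 63504 = -63506$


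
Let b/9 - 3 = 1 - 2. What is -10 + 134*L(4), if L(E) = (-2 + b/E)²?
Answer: 1655/2 ≈ 827.50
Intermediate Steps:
b = 18 (b = 27 + 9*(1 - 2) = 27 + 9*(-1) = 27 - 9 = 18)
L(E) = (-2 + 18/E)²
-10 + 134*L(4) = -10 + 134*(4*(-9 + 4)²/4²) = -10 + 134*(4*(1/16)*(-5)²) = -10 + 134*(4*(1/16)*25) = -10 + 134*(25/4) = -10 + 1675/2 = 1655/2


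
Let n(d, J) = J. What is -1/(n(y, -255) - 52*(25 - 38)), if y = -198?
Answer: -1/421 ≈ -0.0023753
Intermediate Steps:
-1/(n(y, -255) - 52*(25 - 38)) = -1/(-255 - 52*(25 - 38)) = -1/(-255 - 52*(-13)) = -1/(-255 + 676) = -1/421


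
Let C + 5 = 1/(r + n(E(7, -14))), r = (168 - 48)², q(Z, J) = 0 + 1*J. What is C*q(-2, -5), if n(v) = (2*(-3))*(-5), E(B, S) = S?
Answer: 72149/2886 ≈ 25.000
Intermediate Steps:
q(Z, J) = J (q(Z, J) = 0 + J = J)
n(v) = 30 (n(v) = -6*(-5) = 30)
r = 14400 (r = 120² = 14400)
C = -72149/14430 (C = -5 + 1/(14400 + 30) = -5 + 1/14430 = -72149/14430 ≈ -4.9999)
C*q(-2, -5) = -72149/14430*(-5) = 72149/2886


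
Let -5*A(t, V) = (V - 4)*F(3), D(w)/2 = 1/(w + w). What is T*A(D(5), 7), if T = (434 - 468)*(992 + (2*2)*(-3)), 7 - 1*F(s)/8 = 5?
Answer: 319872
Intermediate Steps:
F(s) = 16 (F(s) = 56 - 8*5 = 56 - 40 = 16)
D(w) = 1/w (D(w) = 2/(w + w) = 2/((2*w)) = 2*(1/(2*w)) = 1/w)
T = -33320 (T = -34*(992 + 4*(-3)) = -34*(992 - 12) = -34*980 = -33320)
A(t, V) = 64/5 - 16*V/5 (A(t, V) = -(V - 4)*16/5 = -(-4 + V)*16/5 = -(-64 + 16*V)/5 = 64/5 - 16*V/5)
T*A(D(5), 7) = -33320*(64/5 - 16/5*7) = -33320*(64/5 - 112/5) = -33320*(-48/5) = 319872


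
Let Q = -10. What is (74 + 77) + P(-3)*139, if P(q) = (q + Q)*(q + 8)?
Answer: -8884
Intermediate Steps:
P(q) = (-10 + q)*(8 + q) (P(q) = (q - 10)*(q + 8) = (-10 + q)*(8 + q))
(74 + 77) + P(-3)*139 = (74 + 77) + (-80 + (-3)² - 2*(-3))*139 = 151 + (-80 + 9 + 6)*139 = 151 - 65*139 = 151 - 9035 = -8884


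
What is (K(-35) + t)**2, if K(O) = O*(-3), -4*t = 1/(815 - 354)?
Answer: 37488317161/3400336 ≈ 11025.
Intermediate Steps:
t = -1/1844 (t = -1/(4*(815 - 354)) = -1/4/461 = -1/4*1/461 = -1/1844 ≈ -0.00054230)
K(O) = -3*O
(K(-35) + t)**2 = (-3*(-35) - 1/1844)**2 = (105 - 1/1844)**2 = (193619/1844)**2 = 37488317161/3400336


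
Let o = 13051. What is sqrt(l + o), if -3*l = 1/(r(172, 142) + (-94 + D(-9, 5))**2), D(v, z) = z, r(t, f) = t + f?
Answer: sqrt(98339610970)/2745 ≈ 114.24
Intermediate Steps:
r(t, f) = f + t
l = -1/24705 (l = -1/(3*((142 + 172) + (-94 + 5)**2)) = -1/(3*(314 + (-89)**2)) = -1/(3*(314 + 7921)) = -1/3/8235 = -1/3*1/8235 = -1/24705 ≈ -4.0478e-5)
sqrt(l + o) = sqrt(-1/24705 + 13051) = sqrt(322424954/24705) = sqrt(98339610970)/2745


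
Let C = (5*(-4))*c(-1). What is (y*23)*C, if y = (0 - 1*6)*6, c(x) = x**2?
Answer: 16560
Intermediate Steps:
C = -20 (C = (5*(-4))*(-1)**2 = -20*1 = -20)
y = -36 (y = (0 - 6)*6 = -6*6 = -36)
(y*23)*C = -36*23*(-20) = -828*(-20) = 16560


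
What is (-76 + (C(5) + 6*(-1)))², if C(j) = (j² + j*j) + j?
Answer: 729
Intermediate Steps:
C(j) = j + 2*j² (C(j) = (j² + j²) + j = 2*j² + j = j + 2*j²)
(-76 + (C(5) + 6*(-1)))² = (-76 + (5*(1 + 2*5) + 6*(-1)))² = (-76 + (5*(1 + 10) - 6))² = (-76 + (5*11 - 6))² = (-76 + (55 - 6))² = (-76 + 49)² = (-27)² = 729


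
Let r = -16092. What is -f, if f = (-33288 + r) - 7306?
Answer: 56686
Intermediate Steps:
f = -56686 (f = (-33288 - 16092) - 7306 = -49380 - 7306 = -56686)
-f = -1*(-56686) = 56686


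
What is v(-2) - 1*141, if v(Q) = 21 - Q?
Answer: -118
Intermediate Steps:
v(-2) - 1*141 = (21 - 1*(-2)) - 1*141 = (21 + 2) - 141 = 23 - 141 = -118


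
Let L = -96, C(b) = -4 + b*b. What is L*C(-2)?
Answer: 0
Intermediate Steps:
C(b) = -4 + b²
L*C(-2) = -96*(-4 + (-2)²) = -96*(-4 + 4) = -96*0 = 0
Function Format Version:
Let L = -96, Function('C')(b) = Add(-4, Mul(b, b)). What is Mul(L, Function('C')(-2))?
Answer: 0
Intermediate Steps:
Function('C')(b) = Add(-4, Pow(b, 2))
Mul(L, Function('C')(-2)) = Mul(-96, Add(-4, Pow(-2, 2))) = Mul(-96, Add(-4, 4)) = Mul(-96, 0) = 0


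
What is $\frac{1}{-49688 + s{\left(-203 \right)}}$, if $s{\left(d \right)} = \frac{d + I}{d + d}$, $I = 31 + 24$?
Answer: $- \frac{203}{10086590} \approx -2.0126 \cdot 10^{-5}$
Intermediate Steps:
$I = 55$
$s{\left(d \right)} = \frac{55 + d}{2 d}$ ($s{\left(d \right)} = \frac{d + 55}{d + d} = \frac{55 + d}{2 d}$)
$\frac{1}{-49688 + s{\left(-203 \right)}} = \frac{1}{-49688 + \frac{55 - 203}{2 \left(-203\right)}} = \frac{1}{-49688 + \frac{1}{2} \left(- \frac{1}{203}\right) \left(-148\right)} = \frac{1}{-49688 + \frac{74}{203}} = \frac{1}{- \frac{10086590}{203}} = - \frac{203}{10086590}$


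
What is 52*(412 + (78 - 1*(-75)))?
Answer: 29380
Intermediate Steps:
52*(412 + (78 - 1*(-75))) = 52*(412 + (78 + 75)) = 52*(412 + 153) = 52*565 = 29380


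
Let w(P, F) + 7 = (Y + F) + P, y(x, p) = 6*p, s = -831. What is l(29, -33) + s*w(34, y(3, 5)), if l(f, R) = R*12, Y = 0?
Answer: -47763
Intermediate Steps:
l(f, R) = 12*R
w(P, F) = -7 + F + P (w(P, F) = -7 + ((0 + F) + P) = -7 + (F + P) = -7 + F + P)
l(29, -33) + s*w(34, y(3, 5)) = 12*(-33) - 831*(-7 + 6*5 + 34) = -396 - 831*(-7 + 30 + 34) = -396 - 831*57 = -396 - 47367 = -47763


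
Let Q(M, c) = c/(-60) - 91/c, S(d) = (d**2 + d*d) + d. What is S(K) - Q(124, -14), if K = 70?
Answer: 147949/15 ≈ 9863.3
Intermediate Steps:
S(d) = d + 2*d**2 (S(d) = (d**2 + d**2) + d = 2*d**2 + d = d + 2*d**2)
Q(M, c) = -91/c - c/60 (Q(M, c) = c*(-1/60) - 91/c = -c/60 - 91/c = -91/c - c/60)
S(K) - Q(124, -14) = 70*(1 + 2*70) - (-91/(-14) - 1/60*(-14)) = 70*(1 + 140) - (-91*(-1/14) + 7/30) = 70*141 - (13/2 + 7/30) = 9870 - 1*101/15 = 9870 - 101/15 = 147949/15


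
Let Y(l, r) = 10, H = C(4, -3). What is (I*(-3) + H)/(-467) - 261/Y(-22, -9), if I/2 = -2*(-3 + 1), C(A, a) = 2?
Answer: -121667/4670 ≈ -26.053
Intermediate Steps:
H = 2
I = 8 (I = 2*(-2*(-3 + 1)) = 2*(-2*(-2)) = 2*4 = 8)
(I*(-3) + H)/(-467) - 261/Y(-22, -9) = (8*(-3) + 2)/(-467) - 261/10 = (-24 + 2)*(-1/467) - 261*⅒ = -22*(-1/467) - 261/10 = 22/467 - 261/10 = -121667/4670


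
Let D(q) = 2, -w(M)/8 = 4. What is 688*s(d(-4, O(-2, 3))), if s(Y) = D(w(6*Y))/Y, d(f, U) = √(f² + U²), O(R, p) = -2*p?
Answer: 688*√13/13 ≈ 190.82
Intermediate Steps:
w(M) = -32 (w(M) = -8*4 = -32)
d(f, U) = √(U² + f²)
s(Y) = 2/Y
688*s(d(-4, O(-2, 3))) = 688*(2/(√((-2*3)² + (-4)²))) = 688*(2/(√((-6)² + 16))) = 688*(2/(√(36 + 16))) = 688*(2/(√52)) = 688*(2/((2*√13))) = 688*(2*(√13/26)) = 688*(√13/13) = 688*√13/13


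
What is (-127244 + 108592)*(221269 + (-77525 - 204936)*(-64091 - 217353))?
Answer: -1482781307223356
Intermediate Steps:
(-127244 + 108592)*(221269 + (-77525 - 204936)*(-64091 - 217353)) = -18652*(221269 - 282461*(-281444)) = -18652*(221269 + 79496953684) = -18652*79497174953 = -1482781307223356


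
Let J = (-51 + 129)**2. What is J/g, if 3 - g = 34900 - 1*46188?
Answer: 6084/11291 ≈ 0.53884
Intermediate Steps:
g = 11291 (g = 3 - (34900 - 1*46188) = 3 - (34900 - 46188) = 3 - 1*(-11288) = 3 + 11288 = 11291)
J = 6084 (J = 78**2 = 6084)
J/g = 6084/11291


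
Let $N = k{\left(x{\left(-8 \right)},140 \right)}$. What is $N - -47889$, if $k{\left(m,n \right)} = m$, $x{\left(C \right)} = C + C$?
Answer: $47873$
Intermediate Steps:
$x{\left(C \right)} = 2 C$
$N = -16$ ($N = 2 \left(-8\right) = -16$)
$N - -47889 = -16 - -47889 = -16 + 47889 = 47873$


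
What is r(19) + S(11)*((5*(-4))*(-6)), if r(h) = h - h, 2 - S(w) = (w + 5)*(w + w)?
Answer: -42000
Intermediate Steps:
S(w) = 2 - 2*w*(5 + w) (S(w) = 2 - (w + 5)*(w + w) = 2 - (5 + w)*2*w = 2 - 2*w*(5 + w))
r(h) = 0
r(19) + S(11)*((5*(-4))*(-6)) = 0 + (2 - 10*11 - 2*11**2)*((5*(-4))*(-6)) = 0 + (2 - 110 - 2*121)*(-20*(-6)) = 0 + (2 - 110 - 242)*120 = 0 - 350*120 = 0 - 42000 = -42000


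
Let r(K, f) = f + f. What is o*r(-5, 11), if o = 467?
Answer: 10274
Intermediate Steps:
r(K, f) = 2*f
o*r(-5, 11) = 467*(2*11) = 467*22 = 10274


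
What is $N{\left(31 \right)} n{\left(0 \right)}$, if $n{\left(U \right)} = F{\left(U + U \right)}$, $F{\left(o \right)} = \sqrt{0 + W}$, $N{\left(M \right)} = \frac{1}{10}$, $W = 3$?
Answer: $\frac{\sqrt{3}}{10} \approx 0.17321$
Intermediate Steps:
$N{\left(M \right)} = \frac{1}{10}$
$F{\left(o \right)} = \sqrt{3}$ ($F{\left(o \right)} = \sqrt{0 + 3} = \sqrt{3}$)
$n{\left(U \right)} = \sqrt{3}$
$N{\left(31 \right)} n{\left(0 \right)} = \frac{\sqrt{3}}{10}$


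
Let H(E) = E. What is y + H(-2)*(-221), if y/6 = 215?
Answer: 1732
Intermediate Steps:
y = 1290 (y = 6*215 = 1290)
y + H(-2)*(-221) = 1290 - 2*(-221) = 1290 + 442 = 1732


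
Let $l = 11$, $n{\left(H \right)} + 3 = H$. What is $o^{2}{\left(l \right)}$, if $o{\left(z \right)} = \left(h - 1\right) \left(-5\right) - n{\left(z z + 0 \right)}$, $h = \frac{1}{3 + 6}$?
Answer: $\frac{1044484}{81} \approx 12895.0$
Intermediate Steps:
$n{\left(H \right)} = -3 + H$
$h = \frac{1}{9} \approx 0.11111$
$o{\left(z \right)} = \frac{67}{9} - z^{2}$ ($o{\left(z \right)} = \left(\frac{1}{9} - 1\right) \left(-5\right) - \left(-3 + \left(z z + 0\right)\right) = \left(- \frac{8}{9}\right) \left(-5\right) - \left(-3 + \left(z^{2} + 0\right)\right) = \frac{40}{9} - \left(-3 + z^{2}\right) = \frac{67}{9} - z^{2}$)
$o^{2}{\left(l \right)} = \left(\frac{67}{9} - 11^{2}\right)^{2} = \left(\frac{67}{9} - 121\right)^{2} = \left(- \frac{1022}{9}\right)^{2} = \frac{1044484}{81}$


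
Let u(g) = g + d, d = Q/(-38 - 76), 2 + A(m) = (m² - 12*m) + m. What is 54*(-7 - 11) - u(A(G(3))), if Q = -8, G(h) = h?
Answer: -53926/57 ≈ -946.07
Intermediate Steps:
A(m) = -2 + m² - 11*m (A(m) = -2 + ((m² - 12*m) + m) = -2 + (m² - 11*m) = -2 + m² - 11*m)
d = 4/57 (d = -8/(-38 - 76) = -8/(-114) = -8*(-1/114) = 4/57 ≈ 0.070175)
u(g) = 4/57 + g (u(g) = g + 4/57 = 4/57 + g)
54*(-7 - 11) - u(A(G(3))) = 54*(-7 - 11) - (4/57 + (-2 + 3² - 11*3)) = 54*(-18) - (4/57 + (-2 + 9 - 33)) = -972 - (4/57 - 26) = -972 - 1*(-1478/57) = -972 + 1478/57 = -53926/57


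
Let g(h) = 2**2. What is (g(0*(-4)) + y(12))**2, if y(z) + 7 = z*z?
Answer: 19881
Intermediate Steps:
y(z) = -7 + z**2 (y(z) = -7 + z*z = -7 + z**2)
g(h) = 4
(g(0*(-4)) + y(12))**2 = (4 + (-7 + 12**2))**2 = (4 + (-7 + 144))**2 = (4 + 137)**2 = 141**2 = 19881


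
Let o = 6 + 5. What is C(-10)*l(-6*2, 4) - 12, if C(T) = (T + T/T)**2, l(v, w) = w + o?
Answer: 1203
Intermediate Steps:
o = 11
l(v, w) = 11 + w (l(v, w) = w + 11 = 11 + w)
C(T) = (1 + T)**2 (C(T) = (T + 1)**2 = (1 + T)**2)
C(-10)*l(-6*2, 4) - 12 = (1 - 10)**2*(11 + 4) - 12 = (-9)**2*15 - 12 = 81*15 - 12 = 1215 - 12 = 1203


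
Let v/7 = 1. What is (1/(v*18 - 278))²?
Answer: 1/23104 ≈ 4.3283e-5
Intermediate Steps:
v = 7 (v = 7*1 = 7)
(1/(v*18 - 278))² = (1/(7*18 - 278))² = (1/(126 - 278))² = (1/(-152))² = (-1/152)² = 1/23104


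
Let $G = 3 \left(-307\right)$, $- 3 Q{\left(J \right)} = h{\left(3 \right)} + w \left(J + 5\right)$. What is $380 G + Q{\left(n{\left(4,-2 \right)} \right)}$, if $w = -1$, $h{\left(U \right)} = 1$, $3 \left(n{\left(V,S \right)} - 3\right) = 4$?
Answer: $- \frac{3149795}{9} \approx -3.4998 \cdot 10^{5}$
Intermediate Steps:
$n{\left(V,S \right)} = \frac{13}{3}$ ($n{\left(V,S \right)} = 3 + \frac{1}{3} \cdot 4 = 3 + \frac{4}{3} = \frac{13}{3}$)
$Q{\left(J \right)} = \frac{4}{3} + \frac{J}{3}$ ($Q{\left(J \right)} = - \frac{1 - \left(J + 5\right)}{3} = - \frac{1 - \left(5 + J\right)}{3} = - \frac{-4 - J}{3} = \frac{4}{3} + \frac{J}{3}$)
$G = -921$
$380 G + Q{\left(n{\left(4,-2 \right)} \right)} = 380 \left(-921\right) + \left(\frac{4}{3} + \frac{1}{3} \cdot \frac{13}{3}\right) = -349980 + \left(\frac{4}{3} + \frac{13}{9}\right) = -349980 + \frac{25}{9} = - \frac{3149795}{9}$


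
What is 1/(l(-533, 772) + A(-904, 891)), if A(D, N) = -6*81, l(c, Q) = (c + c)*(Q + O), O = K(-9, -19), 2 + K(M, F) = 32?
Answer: -1/855418 ≈ -1.1690e-6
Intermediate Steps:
K(M, F) = 30 (K(M, F) = -2 + 32 = 30)
O = 30
l(c, Q) = 2*c*(30 + Q) (l(c, Q) = (c + c)*(Q + 30) = (2*c)*(30 + Q) = 2*c*(30 + Q))
A(D, N) = -486
1/(l(-533, 772) + A(-904, 891)) = 1/(2*(-533)*(30 + 772) - 486) = 1/(2*(-533)*802 - 486) = 1/(-854932 - 486) = 1/(-855418) = -1/855418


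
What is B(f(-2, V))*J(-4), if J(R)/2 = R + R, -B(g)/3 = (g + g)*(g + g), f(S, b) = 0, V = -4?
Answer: 0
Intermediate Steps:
B(g) = -12*g² (B(g) = -3*(g + g)*(g + g) = -3*2*g*2*g = -12*g²)
J(R) = 4*R (J(R) = 2*(R + R) = 2*(2*R) = 4*R)
B(f(-2, V))*J(-4) = (-12*0²)*(4*(-4)) = -12*0*(-16) = 0*(-16) = 0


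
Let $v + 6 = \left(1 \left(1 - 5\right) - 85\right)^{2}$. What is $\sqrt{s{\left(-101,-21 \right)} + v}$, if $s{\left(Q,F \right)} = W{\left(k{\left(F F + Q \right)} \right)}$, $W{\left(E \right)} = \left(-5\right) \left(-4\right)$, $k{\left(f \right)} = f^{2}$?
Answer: $23 \sqrt{15} \approx 89.079$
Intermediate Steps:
$W{\left(E \right)} = 20$
$s{\left(Q,F \right)} = 20$
$v = 7915$ ($v = -6 + \left(1 \left(1 - 5\right) - 85\right)^{2} = -6 + \left(1 \left(-4\right) - 85\right)^{2} = -6 + \left(-4 - 85\right)^{2} = -6 + \left(-89\right)^{2} = -6 + 7921 = 7915$)
$\sqrt{s{\left(-101,-21 \right)} + v} = \sqrt{20 + 7915} = \sqrt{7935} = 23 \sqrt{15}$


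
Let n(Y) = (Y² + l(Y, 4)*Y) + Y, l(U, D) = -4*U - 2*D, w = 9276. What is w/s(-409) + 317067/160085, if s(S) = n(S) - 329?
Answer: 156829458243/79931881265 ≈ 1.9620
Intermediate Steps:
n(Y) = Y + Y² + Y*(-8 - 4*Y) (n(Y) = (Y² + (-4*Y - 2*4)*Y) + Y = (Y² + (-4*Y - 8)*Y) + Y = (Y² + (-8 - 4*Y)*Y) + Y = (Y² + Y*(-8 - 4*Y)) + Y = Y + Y² + Y*(-8 - 4*Y))
s(S) = -329 - S*(7 + 3*S) (s(S) = -S*(7 + 3*S) - 329 = -329 - S*(7 + 3*S))
w/s(-409) + 317067/160085 = 9276/(-329 - 1*(-409)*(7 + 3*(-409))) + 317067/160085 = 9276/(-329 - 1*(-409)*(7 - 1227)) + 317067*(1/160085) = 9276/(-329 - 1*(-409)*(-1220)) + 317067/160085 = 9276/(-329 - 498980) + 317067/160085 = 9276/(-499309) + 317067/160085 = 9276*(-1/499309) + 317067/160085 = -9276/499309 + 317067/160085 = 156829458243/79931881265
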